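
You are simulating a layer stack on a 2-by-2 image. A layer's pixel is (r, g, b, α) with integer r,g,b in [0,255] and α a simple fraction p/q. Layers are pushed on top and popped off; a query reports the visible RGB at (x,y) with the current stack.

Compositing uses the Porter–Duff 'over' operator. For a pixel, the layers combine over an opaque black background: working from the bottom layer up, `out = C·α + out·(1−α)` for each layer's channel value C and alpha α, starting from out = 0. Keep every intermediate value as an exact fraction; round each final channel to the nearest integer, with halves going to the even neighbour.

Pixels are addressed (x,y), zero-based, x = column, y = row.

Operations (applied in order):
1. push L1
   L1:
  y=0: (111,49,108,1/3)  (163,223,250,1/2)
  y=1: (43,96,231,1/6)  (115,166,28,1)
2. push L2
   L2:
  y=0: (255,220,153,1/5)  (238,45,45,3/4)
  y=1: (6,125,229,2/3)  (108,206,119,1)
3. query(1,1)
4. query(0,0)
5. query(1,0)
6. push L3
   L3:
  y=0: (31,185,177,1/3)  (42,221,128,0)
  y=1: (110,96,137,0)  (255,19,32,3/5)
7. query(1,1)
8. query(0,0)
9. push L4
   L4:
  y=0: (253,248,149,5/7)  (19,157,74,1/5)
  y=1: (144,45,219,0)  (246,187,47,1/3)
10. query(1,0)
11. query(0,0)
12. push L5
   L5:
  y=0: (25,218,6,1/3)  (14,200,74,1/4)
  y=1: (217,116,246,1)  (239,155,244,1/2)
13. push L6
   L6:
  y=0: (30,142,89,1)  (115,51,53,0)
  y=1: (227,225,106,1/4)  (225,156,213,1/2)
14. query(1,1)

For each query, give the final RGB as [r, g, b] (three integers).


(1,1) stack=L1,L2; from [0,0,0]:
L1 α=1: [115, 166, 28]
L2 α=1: [108, 206, 119]
rounded: [108, 206, 119]

(0,0) stack=L1,L2; from [0,0,0]:
+L1 (α=1/3) → [37, 49/3, 36]
+L2 (α=1/5) → [403/5, 856/15, 297/5]
rounded: [81, 57, 59]

(1,0) stack=L1,L2; from [0,0,0]:
L1 α=1/2: [163/2, 223/2, 125]
L2 α=3/4: [1591/8, 493/8, 65]
= [199, 62, 65]

at x=1,y=1 over L1,L2,L3:
after L1 α=1: [115, 166, 28]
after L2 α=1: [108, 206, 119]
after L3 α=3/5: [981/5, 469/5, 334/5]
→ [196, 94, 67]

query (0,0) [L1,L2,L3] — begin 0,0,0
after L1 α=1/3: [37, 49/3, 36]
after L2 α=1/5: [403/5, 856/15, 297/5]
after L3 α=1/3: [961/15, 4487/45, 493/5]
→ [64, 100, 99]

query (1,0) [L1,L2,L3,L4] — begin 0,0,0
after L1 α=1/2: [163/2, 223/2, 125]
after L2 α=3/4: [1591/8, 493/8, 65]
after L3 α=0: [1591/8, 493/8, 65]
after L4 α=1/5: [1629/10, 807/10, 334/5]
→ [163, 81, 67]

at x=0,y=0 over L1,L2,L3,L4:
L1 α=1/3: [37, 49/3, 36]
L2 α=1/5: [403/5, 856/15, 297/5]
L3 α=1/3: [961/15, 4487/45, 493/5]
L4 α=5/7: [20897/105, 64774/315, 673/5]
= [199, 206, 135]

query (1,1) [L1,L2,L3,L4,L5,L6] — begin 0,0,0
L1 α=1: [115, 166, 28]
L2 α=1: [108, 206, 119]
L3 α=3/5: [981/5, 469/5, 334/5]
L4 α=1/3: [1064/5, 1873/15, 301/5]
L5 α=1/2: [2259/10, 2099/15, 1521/10]
L6 α=1/2: [4509/20, 4439/30, 3651/20]
rounded: [225, 148, 183]


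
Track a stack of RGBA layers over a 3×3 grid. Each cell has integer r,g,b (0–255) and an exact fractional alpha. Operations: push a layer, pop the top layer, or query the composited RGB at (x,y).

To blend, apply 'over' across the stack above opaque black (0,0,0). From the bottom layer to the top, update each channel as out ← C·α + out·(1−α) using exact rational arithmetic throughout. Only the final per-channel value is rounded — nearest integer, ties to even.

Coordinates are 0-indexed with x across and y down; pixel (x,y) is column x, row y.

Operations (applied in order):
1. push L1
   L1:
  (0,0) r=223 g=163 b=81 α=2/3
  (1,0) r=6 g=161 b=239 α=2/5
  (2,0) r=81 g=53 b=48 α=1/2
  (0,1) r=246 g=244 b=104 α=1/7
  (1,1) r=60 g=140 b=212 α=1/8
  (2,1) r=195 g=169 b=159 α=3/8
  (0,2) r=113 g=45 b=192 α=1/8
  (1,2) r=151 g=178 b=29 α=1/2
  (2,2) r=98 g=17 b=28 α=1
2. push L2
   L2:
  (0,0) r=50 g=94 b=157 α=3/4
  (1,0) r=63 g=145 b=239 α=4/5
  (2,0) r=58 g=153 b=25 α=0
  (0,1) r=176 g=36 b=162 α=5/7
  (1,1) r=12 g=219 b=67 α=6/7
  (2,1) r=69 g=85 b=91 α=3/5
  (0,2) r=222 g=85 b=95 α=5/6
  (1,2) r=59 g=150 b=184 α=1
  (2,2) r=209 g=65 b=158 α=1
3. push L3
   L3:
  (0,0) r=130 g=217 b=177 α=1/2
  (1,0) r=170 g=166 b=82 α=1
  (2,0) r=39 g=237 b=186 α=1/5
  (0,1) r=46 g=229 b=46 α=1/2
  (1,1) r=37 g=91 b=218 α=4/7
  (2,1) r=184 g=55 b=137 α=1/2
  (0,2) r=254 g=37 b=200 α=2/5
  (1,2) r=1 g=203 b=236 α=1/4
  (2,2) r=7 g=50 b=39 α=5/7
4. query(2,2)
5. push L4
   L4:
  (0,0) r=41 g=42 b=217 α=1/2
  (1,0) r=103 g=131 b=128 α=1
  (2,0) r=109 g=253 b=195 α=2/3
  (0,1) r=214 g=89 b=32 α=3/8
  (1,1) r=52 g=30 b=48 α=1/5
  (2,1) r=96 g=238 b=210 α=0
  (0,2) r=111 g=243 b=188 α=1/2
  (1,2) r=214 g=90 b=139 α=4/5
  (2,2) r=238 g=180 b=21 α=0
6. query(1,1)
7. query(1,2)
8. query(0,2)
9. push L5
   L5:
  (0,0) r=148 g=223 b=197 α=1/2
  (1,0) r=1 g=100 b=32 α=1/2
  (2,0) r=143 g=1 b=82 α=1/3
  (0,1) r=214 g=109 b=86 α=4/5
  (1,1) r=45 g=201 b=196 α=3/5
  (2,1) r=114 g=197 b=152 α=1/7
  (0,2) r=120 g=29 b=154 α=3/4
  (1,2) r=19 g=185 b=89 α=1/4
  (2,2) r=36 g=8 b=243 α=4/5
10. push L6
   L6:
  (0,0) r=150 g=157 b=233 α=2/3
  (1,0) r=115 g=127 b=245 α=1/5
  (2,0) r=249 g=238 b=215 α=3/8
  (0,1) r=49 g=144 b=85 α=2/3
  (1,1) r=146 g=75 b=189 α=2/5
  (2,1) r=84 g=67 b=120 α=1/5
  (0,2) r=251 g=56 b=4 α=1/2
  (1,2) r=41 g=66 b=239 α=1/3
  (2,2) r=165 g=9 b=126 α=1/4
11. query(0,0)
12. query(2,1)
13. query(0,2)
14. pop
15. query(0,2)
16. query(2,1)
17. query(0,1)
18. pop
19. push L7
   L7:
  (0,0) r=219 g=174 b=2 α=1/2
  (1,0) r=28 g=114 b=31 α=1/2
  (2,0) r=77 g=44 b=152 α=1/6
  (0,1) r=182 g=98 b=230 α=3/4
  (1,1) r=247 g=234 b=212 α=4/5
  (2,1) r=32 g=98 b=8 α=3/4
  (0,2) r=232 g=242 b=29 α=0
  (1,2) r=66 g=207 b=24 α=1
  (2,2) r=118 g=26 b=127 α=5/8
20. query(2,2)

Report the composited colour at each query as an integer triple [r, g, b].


query (2,2) [L1,L2,L3] — begin 0,0,0
after L1 α=1: [98, 17, 28]
after L2 α=1: [209, 65, 158]
after L3 α=5/7: [453/7, 380/7, 73]
rounded: [65, 54, 73]

at x=1,y=1 over L1,L2,L3,L4:
after L1 α=1/8: [15/2, 35/2, 53/2]
after L2 α=6/7: [159/14, 2663/14, 857/14]
after L3 α=4/7: [2549/98, 13085/98, 14779/98]
after L4 α=1/5: [7646/245, 5528/49, 6382/49]
= [31, 113, 130]

(1,2) stack=L1,L2,L3,L4; from [0,0,0]:
after L1 α=1/2: [151/2, 89, 29/2]
after L2 α=1: [59, 150, 184]
after L3 α=1/4: [89/2, 653/4, 197]
after L4 α=4/5: [1801/10, 2093/20, 753/5]
rounded: [180, 105, 151]

(0,2) stack=L1,L2,L3,L4; from [0,0,0]:
after L1 α=1/8: [113/8, 45/8, 24]
after L2 α=5/6: [8993/48, 3445/48, 499/6]
after L3 α=2/5: [17121/80, 4629/80, 1299/10]
after L4 α=1/2: [26001/160, 24069/160, 3179/20]
= [163, 150, 159]

query (0,0) [L1,L2,L3,L4,L5,L6] — begin 0,0,0
+L1 (α=2/3) → [446/3, 326/3, 54]
+L2 (α=3/4) → [224/3, 293/3, 525/4]
+L3 (α=1/2) → [307/3, 472/3, 1233/8]
+L4 (α=1/2) → [215/3, 299/3, 2969/16]
+L5 (α=1/2) → [659/6, 484/3, 6121/32]
+L6 (α=2/3) → [2459/18, 1426/9, 7011/32]
→ [137, 158, 219]

(2,1) stack=L1,L2,L3,L4,L5,L6; from [0,0,0]:
+L1 (α=3/8) → [585/8, 507/8, 477/8]
+L2 (α=3/5) → [1413/20, 1527/20, 1569/20]
+L3 (α=1/2) → [5093/40, 2627/40, 4309/40]
+L4 (α=0) → [5093/40, 2627/40, 4309/40]
+L5 (α=1/7) → [17559/140, 11821/140, 2281/20]
+L6 (α=1/5) → [20499/175, 14166/175, 2881/25]
= [117, 81, 115]

(0,2) stack=L1,L2,L3,L4,L5,L6; from [0,0,0]:
after L1 α=1/8: [113/8, 45/8, 24]
after L2 α=5/6: [8993/48, 3445/48, 499/6]
after L3 α=2/5: [17121/80, 4629/80, 1299/10]
after L4 α=1/2: [26001/160, 24069/160, 3179/20]
after L5 α=3/4: [83601/640, 37989/640, 12419/80]
after L6 α=1/2: [244241/1280, 73829/1280, 12739/160]
→ [191, 58, 80]

at x=0,y=2 over L1,L2,L3,L4,L5:
L1 α=1/8: [113/8, 45/8, 24]
L2 α=5/6: [8993/48, 3445/48, 499/6]
L3 α=2/5: [17121/80, 4629/80, 1299/10]
L4 α=1/2: [26001/160, 24069/160, 3179/20]
L5 α=3/4: [83601/640, 37989/640, 12419/80]
→ [131, 59, 155]

query (2,1) [L1,L2,L3,L4,L5] — begin 0,0,0
L1 α=3/8: [585/8, 507/8, 477/8]
L2 α=3/5: [1413/20, 1527/20, 1569/20]
L3 α=1/2: [5093/40, 2627/40, 4309/40]
L4 α=0: [5093/40, 2627/40, 4309/40]
L5 α=1/7: [17559/140, 11821/140, 2281/20]
= [125, 84, 114]

at x=0,y=1 over L1,L2,L3,L4,L5:
L1 α=1/7: [246/7, 244/7, 104/7]
L2 α=5/7: [6652/49, 1748/49, 5878/49]
L3 α=1/2: [4453/49, 12969/98, 4066/49]
L4 α=3/8: [53723/392, 91011/784, 12517/196]
L5 α=4/5: [77855/392, 86567/784, 79941/980]
rounded: [199, 110, 82]

(2,2) stack=L1,L2,L3,L4,L7; from [0,0,0]:
+L1 (α=1) → [98, 17, 28]
+L2 (α=1) → [209, 65, 158]
+L3 (α=5/7) → [453/7, 380/7, 73]
+L4 (α=0) → [453/7, 380/7, 73]
+L7 (α=5/8) → [5489/56, 1025/28, 427/4]
rounded: [98, 37, 107]


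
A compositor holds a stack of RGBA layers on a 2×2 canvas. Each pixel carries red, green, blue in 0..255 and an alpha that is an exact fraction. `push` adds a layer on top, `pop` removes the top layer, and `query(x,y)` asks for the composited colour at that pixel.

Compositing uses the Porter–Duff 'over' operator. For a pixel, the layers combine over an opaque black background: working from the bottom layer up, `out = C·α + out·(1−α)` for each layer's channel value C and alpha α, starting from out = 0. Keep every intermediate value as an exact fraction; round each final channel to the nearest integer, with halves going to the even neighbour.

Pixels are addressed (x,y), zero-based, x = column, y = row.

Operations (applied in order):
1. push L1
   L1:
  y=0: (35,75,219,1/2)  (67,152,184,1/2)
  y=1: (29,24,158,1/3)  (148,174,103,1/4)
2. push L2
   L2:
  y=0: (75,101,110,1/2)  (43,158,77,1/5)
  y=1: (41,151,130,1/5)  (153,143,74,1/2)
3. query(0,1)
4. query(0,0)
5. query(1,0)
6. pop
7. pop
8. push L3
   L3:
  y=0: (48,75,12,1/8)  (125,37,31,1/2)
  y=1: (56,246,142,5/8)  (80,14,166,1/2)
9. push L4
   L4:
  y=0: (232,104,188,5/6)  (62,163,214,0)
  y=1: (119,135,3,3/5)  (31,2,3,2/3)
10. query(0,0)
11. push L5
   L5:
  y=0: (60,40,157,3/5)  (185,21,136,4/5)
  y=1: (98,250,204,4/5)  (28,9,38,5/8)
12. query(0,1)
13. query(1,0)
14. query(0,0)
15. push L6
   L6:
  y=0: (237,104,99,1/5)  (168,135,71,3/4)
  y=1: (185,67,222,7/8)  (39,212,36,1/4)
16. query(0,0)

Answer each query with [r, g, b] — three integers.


query (0,1) [L1,L2] — begin 0,0,0
after L1 α=1/3: [29/3, 8, 158/3]
after L2 α=1/5: [239/15, 183/5, 1022/15]
rounded: [16, 37, 68]

(0,0) stack=L1,L2; from [0,0,0]:
L1 α=1/2: [35/2, 75/2, 219/2]
L2 α=1/2: [185/4, 277/4, 439/4]
rounded: [46, 69, 110]

query (1,0) [L1,L2] — begin 0,0,0
+L1 (α=1/2) → [67/2, 76, 92]
+L2 (α=1/5) → [177/5, 462/5, 89]
= [35, 92, 89]

query (0,0) [L3,L4] — begin 0,0,0
+L3 (α=1/8) → [6, 75/8, 3/2]
+L4 (α=5/6) → [583/3, 4235/48, 1883/12]
→ [194, 88, 157]

at x=0,y=1 over L3,L4,L5:
L3 α=5/8: [35, 615/4, 355/4]
L4 α=3/5: [427/5, 285/2, 373/10]
L5 α=4/5: [2387/25, 457/2, 8533/50]
rounded: [95, 228, 171]

at x=1,y=0 over L3,L4,L5:
after L3 α=1/2: [125/2, 37/2, 31/2]
after L4 α=0: [125/2, 37/2, 31/2]
after L5 α=4/5: [321/2, 41/2, 1119/10]
= [160, 20, 112]

at x=0,y=0 over L3,L4,L5:
after L3 α=1/8: [6, 75/8, 3/2]
after L4 α=5/6: [583/3, 4235/48, 1883/12]
after L5 α=3/5: [1706/15, 1423/24, 4709/30]
= [114, 59, 157]

(0,0) stack=L3,L4,L5,L6; from [0,0,0]:
L3 α=1/8: [6, 75/8, 3/2]
L4 α=5/6: [583/3, 4235/48, 1883/12]
L5 α=3/5: [1706/15, 1423/24, 4709/30]
L6 α=1/5: [10379/75, 2047/30, 10903/75]
rounded: [138, 68, 145]


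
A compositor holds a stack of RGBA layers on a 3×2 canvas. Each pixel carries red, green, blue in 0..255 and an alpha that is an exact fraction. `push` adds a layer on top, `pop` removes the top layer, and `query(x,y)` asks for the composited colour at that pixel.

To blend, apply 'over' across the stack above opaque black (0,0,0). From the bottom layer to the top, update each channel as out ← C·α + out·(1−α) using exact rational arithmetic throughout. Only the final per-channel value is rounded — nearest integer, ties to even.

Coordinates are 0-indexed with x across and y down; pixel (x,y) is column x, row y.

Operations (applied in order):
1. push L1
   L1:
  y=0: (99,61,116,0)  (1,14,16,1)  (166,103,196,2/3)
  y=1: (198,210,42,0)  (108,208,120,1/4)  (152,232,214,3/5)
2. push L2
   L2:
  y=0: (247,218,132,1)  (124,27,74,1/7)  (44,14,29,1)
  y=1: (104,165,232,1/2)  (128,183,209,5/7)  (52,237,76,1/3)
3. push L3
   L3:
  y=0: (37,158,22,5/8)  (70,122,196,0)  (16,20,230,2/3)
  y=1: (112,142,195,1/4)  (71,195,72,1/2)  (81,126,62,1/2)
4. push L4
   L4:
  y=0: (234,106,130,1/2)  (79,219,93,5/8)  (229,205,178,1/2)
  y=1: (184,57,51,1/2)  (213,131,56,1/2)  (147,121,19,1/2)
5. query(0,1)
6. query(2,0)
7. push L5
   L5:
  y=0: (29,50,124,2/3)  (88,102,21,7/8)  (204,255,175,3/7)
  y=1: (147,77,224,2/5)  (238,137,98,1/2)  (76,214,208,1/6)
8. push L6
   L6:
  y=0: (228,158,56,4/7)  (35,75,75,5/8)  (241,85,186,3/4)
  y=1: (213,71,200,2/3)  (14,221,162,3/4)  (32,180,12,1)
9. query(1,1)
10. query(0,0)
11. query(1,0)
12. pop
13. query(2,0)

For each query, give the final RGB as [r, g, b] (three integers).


query (0,1) [L1,L2,L3,L4] — begin 0,0,0
+L1 (α=0) → [0, 0, 0]
+L2 (α=1/2) → [52, 165/2, 116]
+L3 (α=1/4) → [67, 779/8, 543/4]
+L4 (α=1/2) → [251/2, 1235/16, 747/8]
rounded: [126, 77, 93]

(2,0) stack=L1,L2,L3,L4; from [0,0,0]:
L1 α=2/3: [332/3, 206/3, 392/3]
L2 α=1: [44, 14, 29]
L3 α=2/3: [76/3, 18, 163]
L4 α=1/2: [763/6, 223/2, 341/2]
rounded: [127, 112, 170]

query (1,1) [L1,L2,L3,L4,L5,L6] — begin 0,0,0
+L1 (α=1/4) → [27, 52, 30]
+L2 (α=5/7) → [694/7, 1019/7, 1105/7]
+L3 (α=1/2) → [1191/14, 1192/7, 1609/14]
+L4 (α=1/2) → [4173/28, 2109/14, 2393/28]
+L5 (α=1/2) → [10837/56, 4027/28, 5137/56]
+L6 (α=3/4) → [13189/224, 22591/112, 32353/224]
→ [59, 202, 144]

query (0,0) [L1,L2,L3,L4,L5,L6] — begin 0,0,0
L1 α=0: [0, 0, 0]
L2 α=1: [247, 218, 132]
L3 α=5/8: [463/4, 361/2, 253/4]
L4 α=1/2: [1399/8, 573/4, 773/8]
L5 α=2/3: [621/8, 973/12, 919/8]
L6 α=4/7: [9159/56, 3501/28, 4549/56]
→ [164, 125, 81]

at x=1,y=0 over L1,L2,L3,L4,L5,L6:
+L1 (α=1) → [1, 14, 16]
+L2 (α=1/7) → [130/7, 111/7, 170/7]
+L3 (α=0) → [130/7, 111/7, 170/7]
+L4 (α=5/8) → [3155/56, 3999/28, 3765/56]
+L5 (α=7/8) → [37651/448, 23991/224, 11997/448]
+L6 (α=5/8) → [191353/3584, 155973/1792, 203991/3584]
rounded: [53, 87, 57]

(2,0) stack=L1,L2,L3,L4,L5; from [0,0,0]:
after L1 α=2/3: [332/3, 206/3, 392/3]
after L2 α=1: [44, 14, 29]
after L3 α=2/3: [76/3, 18, 163]
after L4 α=1/2: [763/6, 223/2, 341/2]
after L5 α=3/7: [3362/21, 173, 1207/7]
= [160, 173, 172]


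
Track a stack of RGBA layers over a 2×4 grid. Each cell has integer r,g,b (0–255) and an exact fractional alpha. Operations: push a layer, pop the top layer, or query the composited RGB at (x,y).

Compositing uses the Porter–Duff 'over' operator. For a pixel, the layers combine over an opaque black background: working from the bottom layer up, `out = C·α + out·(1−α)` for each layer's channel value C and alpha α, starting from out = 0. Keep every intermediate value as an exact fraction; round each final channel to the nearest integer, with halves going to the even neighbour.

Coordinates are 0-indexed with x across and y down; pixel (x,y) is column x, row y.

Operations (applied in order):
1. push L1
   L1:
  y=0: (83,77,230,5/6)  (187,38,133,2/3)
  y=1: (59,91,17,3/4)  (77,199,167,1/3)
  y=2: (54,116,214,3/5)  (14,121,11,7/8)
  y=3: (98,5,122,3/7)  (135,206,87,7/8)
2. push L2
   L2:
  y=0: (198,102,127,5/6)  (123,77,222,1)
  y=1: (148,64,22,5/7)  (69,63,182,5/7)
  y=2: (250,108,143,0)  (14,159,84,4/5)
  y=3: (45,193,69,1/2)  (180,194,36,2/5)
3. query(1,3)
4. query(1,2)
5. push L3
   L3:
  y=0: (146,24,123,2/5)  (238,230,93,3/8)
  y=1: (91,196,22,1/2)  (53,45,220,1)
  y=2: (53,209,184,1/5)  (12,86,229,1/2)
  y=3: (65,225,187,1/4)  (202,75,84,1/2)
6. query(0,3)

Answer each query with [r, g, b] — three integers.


at x=1,y=3 over L1,L2:
L1 α=7/8: [945/8, 721/4, 609/8]
L2 α=2/5: [1143/8, 743/4, 2403/40]
= [143, 186, 60]

(1,2) stack=L1,L2; from [0,0,0]:
+L1 (α=7/8) → [49/4, 847/8, 77/8]
+L2 (α=4/5) → [273/20, 1187/8, 553/8]
= [14, 148, 69]

(0,3) stack=L1,L2,L3; from [0,0,0]:
L1 α=3/7: [42, 15/7, 366/7]
L2 α=1/2: [87/2, 683/7, 849/14]
L3 α=1/4: [391/8, 906/7, 5165/56]
rounded: [49, 129, 92]


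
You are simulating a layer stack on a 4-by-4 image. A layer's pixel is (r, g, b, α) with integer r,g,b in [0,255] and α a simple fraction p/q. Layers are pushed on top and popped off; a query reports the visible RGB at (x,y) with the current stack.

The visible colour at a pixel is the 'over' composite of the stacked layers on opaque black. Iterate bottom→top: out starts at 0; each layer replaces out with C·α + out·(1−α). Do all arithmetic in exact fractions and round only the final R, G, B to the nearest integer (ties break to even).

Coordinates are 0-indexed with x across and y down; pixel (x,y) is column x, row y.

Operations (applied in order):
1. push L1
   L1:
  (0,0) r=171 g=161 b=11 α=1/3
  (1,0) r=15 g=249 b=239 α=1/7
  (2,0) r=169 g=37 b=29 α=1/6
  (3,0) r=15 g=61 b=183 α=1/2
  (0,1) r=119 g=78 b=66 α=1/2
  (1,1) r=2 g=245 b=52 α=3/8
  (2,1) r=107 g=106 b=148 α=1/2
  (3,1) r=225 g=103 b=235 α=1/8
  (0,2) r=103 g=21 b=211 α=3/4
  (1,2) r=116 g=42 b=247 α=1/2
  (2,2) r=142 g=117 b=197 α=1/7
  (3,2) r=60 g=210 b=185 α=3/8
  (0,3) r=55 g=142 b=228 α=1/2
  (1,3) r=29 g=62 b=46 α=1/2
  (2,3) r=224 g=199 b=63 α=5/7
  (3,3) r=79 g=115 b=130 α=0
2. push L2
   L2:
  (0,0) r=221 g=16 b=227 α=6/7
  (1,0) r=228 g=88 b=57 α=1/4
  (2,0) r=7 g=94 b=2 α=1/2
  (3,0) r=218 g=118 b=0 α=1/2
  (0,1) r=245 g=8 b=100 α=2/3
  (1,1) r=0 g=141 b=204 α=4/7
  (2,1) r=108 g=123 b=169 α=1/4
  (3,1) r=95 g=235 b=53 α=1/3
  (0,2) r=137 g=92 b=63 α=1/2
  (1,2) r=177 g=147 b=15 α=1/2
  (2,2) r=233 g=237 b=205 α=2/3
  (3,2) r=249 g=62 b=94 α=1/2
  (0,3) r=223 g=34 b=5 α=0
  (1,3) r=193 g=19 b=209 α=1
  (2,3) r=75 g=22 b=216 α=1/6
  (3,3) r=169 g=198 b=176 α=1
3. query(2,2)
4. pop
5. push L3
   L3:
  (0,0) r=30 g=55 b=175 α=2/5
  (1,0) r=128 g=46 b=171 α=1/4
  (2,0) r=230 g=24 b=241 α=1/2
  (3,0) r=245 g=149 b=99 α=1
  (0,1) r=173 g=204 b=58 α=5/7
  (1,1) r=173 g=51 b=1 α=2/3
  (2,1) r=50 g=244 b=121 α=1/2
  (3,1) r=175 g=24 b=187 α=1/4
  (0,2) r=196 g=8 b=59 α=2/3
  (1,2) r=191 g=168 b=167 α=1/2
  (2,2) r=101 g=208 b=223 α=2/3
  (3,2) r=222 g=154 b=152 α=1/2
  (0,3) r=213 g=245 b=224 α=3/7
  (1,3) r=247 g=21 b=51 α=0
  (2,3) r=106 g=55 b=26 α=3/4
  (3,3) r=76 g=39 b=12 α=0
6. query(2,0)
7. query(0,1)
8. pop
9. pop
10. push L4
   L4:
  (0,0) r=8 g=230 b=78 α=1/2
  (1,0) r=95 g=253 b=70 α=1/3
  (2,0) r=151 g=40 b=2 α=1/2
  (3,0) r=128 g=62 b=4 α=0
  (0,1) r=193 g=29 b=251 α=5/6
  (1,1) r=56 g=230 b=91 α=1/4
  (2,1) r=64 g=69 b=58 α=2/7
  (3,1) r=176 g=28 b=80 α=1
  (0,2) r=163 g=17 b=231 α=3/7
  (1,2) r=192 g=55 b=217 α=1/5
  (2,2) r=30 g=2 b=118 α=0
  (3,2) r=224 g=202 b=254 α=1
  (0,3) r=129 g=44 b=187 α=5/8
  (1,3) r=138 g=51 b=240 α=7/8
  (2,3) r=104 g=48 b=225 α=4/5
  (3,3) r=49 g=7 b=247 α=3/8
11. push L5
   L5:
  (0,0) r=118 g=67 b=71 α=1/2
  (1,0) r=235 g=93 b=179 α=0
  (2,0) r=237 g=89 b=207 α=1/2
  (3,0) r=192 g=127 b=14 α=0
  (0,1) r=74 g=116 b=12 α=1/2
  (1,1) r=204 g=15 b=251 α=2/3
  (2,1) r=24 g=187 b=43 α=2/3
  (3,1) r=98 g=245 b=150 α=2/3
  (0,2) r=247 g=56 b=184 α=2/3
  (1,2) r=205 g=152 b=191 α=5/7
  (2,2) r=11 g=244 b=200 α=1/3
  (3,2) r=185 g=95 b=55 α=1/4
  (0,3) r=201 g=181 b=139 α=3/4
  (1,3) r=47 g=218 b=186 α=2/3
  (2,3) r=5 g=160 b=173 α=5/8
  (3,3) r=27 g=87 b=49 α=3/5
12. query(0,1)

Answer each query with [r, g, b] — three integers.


at x=2,y=2 over L1,L2:
+L1 (α=1/7) → [142/7, 117/7, 197/7]
+L2 (α=2/3) → [3404/21, 1145/7, 3067/21]
= [162, 164, 146]

(2,0) stack=L1,L3; from [0,0,0]:
L1 α=1/6: [169/6, 37/6, 29/6]
L3 α=1/2: [1549/12, 181/12, 1475/12]
= [129, 15, 123]

at x=0,y=1 over L1,L3:
after L1 α=1/2: [119/2, 39, 33]
after L3 α=5/7: [984/7, 1098/7, 356/7]
= [141, 157, 51]

(0,1) stack=L4,L5; from [0,0,0]:
+L4 (α=5/6) → [965/6, 145/6, 1255/6]
+L5 (α=1/2) → [1409/12, 841/12, 1327/12]
→ [117, 70, 111]


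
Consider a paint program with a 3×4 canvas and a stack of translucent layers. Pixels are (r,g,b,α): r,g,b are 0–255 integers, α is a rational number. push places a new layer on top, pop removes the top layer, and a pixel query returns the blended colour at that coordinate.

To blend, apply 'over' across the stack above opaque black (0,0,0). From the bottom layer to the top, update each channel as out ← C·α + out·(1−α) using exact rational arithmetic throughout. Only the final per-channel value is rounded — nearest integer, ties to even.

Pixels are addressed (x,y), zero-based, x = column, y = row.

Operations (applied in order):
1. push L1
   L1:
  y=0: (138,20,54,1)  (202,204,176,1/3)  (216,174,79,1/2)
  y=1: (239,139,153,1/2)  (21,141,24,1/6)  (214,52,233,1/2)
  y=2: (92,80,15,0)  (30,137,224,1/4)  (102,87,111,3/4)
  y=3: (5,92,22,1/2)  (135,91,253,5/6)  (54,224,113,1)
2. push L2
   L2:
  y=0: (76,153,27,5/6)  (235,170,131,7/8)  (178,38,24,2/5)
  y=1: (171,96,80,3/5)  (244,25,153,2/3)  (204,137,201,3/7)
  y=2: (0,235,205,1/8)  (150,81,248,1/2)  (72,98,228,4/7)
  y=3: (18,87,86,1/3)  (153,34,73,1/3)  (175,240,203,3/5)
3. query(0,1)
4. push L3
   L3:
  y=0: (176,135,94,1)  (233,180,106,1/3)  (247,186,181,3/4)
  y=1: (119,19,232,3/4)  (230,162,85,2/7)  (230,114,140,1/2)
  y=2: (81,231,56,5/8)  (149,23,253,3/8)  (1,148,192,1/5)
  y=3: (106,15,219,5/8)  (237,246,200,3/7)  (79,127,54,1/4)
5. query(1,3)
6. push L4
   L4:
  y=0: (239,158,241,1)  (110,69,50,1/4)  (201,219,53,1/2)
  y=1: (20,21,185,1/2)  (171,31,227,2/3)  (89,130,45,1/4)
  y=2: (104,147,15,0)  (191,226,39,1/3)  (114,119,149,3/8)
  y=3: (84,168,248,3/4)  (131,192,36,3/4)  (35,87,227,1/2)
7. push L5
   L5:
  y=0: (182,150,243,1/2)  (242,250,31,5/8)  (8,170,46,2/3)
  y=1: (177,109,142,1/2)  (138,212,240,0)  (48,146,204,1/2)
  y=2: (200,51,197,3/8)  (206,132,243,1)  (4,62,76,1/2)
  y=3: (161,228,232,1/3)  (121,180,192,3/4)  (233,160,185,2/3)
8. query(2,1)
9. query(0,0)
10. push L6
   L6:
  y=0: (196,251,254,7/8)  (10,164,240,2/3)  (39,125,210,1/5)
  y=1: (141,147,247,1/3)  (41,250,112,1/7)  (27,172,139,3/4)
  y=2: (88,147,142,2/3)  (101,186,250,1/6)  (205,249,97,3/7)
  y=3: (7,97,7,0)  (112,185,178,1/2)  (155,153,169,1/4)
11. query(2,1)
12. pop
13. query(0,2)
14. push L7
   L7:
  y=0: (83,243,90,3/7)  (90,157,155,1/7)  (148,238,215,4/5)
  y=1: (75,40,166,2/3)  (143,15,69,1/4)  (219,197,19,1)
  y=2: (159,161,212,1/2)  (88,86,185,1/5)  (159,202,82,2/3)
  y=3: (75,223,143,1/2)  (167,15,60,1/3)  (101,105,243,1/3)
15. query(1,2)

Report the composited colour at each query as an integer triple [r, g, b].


(0,1) stack=L1,L2; from [0,0,0]:
after L1 α=1/2: [239/2, 139/2, 153/2]
after L2 α=3/5: [752/5, 427/5, 393/5]
= [150, 85, 79]

at x=1,y=3 over L1,L2,L3:
after L1 α=5/6: [225/2, 455/6, 1265/6]
after L2 α=1/3: [126, 557/9, 1484/9]
after L3 α=3/7: [1215/7, 8870/63, 11336/63]
= [174, 141, 180]

query (2,1) [L1,L2,L3,L4,L5] — begin 0,0,0
L1 α=1/2: [107, 26, 233/2]
L2 α=3/7: [1040/7, 515/7, 1069/7]
L3 α=1/2: [1325/7, 1313/14, 2049/14]
L4 α=1/4: [2299/14, 5759/56, 6777/56]
L5 α=1/2: [2971/28, 13935/112, 18201/112]
→ [106, 124, 163]

(0,0) stack=L1,L2,L3,L4,L5; from [0,0,0]:
L1 α=1: [138, 20, 54]
L2 α=5/6: [259/3, 785/6, 63/2]
L3 α=1: [176, 135, 94]
L4 α=1: [239, 158, 241]
L5 α=1/2: [421/2, 154, 242]
= [210, 154, 242]

query (2,1) [L1,L2,L3,L4,L5,L6] — begin 0,0,0
+L1 (α=1/2) → [107, 26, 233/2]
+L2 (α=3/7) → [1040/7, 515/7, 1069/7]
+L3 (α=1/2) → [1325/7, 1313/14, 2049/14]
+L4 (α=1/4) → [2299/14, 5759/56, 6777/56]
+L5 (α=1/2) → [2971/28, 13935/112, 18201/112]
+L6 (α=3/4) → [5239/112, 71727/448, 64905/448]
rounded: [47, 160, 145]

query (0,2) [L1,L2,L3,L4,L5] — begin 0,0,0
L1 α=0: [0, 0, 0]
L2 α=1/8: [0, 235/8, 205/8]
L3 α=5/8: [405/8, 9945/64, 2855/64]
L4 α=0: [405/8, 9945/64, 2855/64]
L5 α=3/8: [6825/64, 59517/512, 52099/512]
→ [107, 116, 102]

at x=1,y=2 over L1,L2,L3,L4,L5,L7:
+L1 (α=1/4) → [15/2, 137/4, 56]
+L2 (α=1/2) → [315/4, 461/8, 152]
+L3 (α=3/8) → [3363/32, 2857/64, 1519/8]
+L4 (α=1/3) → [6419/48, 3363/32, 1675/12]
+L5 (α=1) → [206, 132, 243]
+L7 (α=1/5) → [912/5, 614/5, 1157/5]
→ [182, 123, 231]


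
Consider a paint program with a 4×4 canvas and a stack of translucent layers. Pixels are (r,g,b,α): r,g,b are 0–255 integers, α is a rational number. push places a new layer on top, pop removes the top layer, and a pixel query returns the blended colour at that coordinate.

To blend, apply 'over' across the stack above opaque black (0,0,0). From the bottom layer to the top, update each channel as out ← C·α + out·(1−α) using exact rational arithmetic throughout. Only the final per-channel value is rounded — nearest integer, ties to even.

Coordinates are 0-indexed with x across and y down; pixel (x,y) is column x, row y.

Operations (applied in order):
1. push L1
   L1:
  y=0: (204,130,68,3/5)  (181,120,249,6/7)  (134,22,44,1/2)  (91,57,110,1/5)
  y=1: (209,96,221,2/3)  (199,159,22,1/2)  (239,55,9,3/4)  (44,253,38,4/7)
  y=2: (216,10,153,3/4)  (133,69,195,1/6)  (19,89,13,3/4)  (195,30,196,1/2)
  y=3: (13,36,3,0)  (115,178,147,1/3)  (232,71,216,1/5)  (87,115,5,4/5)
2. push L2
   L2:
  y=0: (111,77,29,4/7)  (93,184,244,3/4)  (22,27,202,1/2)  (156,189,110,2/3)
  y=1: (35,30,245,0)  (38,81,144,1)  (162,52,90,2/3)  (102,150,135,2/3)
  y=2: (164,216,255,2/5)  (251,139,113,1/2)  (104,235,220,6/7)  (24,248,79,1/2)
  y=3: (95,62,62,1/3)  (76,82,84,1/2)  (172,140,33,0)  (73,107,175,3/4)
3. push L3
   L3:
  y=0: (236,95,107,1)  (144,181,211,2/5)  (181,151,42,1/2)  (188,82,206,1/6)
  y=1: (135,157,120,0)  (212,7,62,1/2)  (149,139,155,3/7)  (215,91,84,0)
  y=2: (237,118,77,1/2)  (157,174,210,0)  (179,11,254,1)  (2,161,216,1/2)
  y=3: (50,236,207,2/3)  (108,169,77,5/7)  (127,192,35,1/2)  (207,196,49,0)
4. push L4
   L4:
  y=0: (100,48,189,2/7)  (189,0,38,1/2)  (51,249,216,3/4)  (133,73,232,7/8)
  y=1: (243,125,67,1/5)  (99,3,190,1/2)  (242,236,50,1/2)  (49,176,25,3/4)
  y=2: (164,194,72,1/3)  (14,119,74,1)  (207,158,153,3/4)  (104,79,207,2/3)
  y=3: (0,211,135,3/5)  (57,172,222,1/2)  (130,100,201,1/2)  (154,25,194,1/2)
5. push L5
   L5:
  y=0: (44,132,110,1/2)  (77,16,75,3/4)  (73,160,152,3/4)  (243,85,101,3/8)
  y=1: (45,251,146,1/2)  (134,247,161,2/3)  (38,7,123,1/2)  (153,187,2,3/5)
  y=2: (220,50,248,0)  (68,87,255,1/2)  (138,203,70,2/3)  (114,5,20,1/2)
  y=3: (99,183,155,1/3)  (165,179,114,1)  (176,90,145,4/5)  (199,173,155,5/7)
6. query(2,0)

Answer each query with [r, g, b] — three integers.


at x=2,y=0 over L1,L2,L3,L4,L5:
L1 α=1/2: [67, 11, 22]
L2 α=1/2: [89/2, 19, 112]
L3 α=1/2: [451/4, 85, 77]
L4 α=3/4: [1063/16, 208, 725/4]
L5 α=3/4: [4567/64, 172, 2549/16]
rounded: [71, 172, 159]


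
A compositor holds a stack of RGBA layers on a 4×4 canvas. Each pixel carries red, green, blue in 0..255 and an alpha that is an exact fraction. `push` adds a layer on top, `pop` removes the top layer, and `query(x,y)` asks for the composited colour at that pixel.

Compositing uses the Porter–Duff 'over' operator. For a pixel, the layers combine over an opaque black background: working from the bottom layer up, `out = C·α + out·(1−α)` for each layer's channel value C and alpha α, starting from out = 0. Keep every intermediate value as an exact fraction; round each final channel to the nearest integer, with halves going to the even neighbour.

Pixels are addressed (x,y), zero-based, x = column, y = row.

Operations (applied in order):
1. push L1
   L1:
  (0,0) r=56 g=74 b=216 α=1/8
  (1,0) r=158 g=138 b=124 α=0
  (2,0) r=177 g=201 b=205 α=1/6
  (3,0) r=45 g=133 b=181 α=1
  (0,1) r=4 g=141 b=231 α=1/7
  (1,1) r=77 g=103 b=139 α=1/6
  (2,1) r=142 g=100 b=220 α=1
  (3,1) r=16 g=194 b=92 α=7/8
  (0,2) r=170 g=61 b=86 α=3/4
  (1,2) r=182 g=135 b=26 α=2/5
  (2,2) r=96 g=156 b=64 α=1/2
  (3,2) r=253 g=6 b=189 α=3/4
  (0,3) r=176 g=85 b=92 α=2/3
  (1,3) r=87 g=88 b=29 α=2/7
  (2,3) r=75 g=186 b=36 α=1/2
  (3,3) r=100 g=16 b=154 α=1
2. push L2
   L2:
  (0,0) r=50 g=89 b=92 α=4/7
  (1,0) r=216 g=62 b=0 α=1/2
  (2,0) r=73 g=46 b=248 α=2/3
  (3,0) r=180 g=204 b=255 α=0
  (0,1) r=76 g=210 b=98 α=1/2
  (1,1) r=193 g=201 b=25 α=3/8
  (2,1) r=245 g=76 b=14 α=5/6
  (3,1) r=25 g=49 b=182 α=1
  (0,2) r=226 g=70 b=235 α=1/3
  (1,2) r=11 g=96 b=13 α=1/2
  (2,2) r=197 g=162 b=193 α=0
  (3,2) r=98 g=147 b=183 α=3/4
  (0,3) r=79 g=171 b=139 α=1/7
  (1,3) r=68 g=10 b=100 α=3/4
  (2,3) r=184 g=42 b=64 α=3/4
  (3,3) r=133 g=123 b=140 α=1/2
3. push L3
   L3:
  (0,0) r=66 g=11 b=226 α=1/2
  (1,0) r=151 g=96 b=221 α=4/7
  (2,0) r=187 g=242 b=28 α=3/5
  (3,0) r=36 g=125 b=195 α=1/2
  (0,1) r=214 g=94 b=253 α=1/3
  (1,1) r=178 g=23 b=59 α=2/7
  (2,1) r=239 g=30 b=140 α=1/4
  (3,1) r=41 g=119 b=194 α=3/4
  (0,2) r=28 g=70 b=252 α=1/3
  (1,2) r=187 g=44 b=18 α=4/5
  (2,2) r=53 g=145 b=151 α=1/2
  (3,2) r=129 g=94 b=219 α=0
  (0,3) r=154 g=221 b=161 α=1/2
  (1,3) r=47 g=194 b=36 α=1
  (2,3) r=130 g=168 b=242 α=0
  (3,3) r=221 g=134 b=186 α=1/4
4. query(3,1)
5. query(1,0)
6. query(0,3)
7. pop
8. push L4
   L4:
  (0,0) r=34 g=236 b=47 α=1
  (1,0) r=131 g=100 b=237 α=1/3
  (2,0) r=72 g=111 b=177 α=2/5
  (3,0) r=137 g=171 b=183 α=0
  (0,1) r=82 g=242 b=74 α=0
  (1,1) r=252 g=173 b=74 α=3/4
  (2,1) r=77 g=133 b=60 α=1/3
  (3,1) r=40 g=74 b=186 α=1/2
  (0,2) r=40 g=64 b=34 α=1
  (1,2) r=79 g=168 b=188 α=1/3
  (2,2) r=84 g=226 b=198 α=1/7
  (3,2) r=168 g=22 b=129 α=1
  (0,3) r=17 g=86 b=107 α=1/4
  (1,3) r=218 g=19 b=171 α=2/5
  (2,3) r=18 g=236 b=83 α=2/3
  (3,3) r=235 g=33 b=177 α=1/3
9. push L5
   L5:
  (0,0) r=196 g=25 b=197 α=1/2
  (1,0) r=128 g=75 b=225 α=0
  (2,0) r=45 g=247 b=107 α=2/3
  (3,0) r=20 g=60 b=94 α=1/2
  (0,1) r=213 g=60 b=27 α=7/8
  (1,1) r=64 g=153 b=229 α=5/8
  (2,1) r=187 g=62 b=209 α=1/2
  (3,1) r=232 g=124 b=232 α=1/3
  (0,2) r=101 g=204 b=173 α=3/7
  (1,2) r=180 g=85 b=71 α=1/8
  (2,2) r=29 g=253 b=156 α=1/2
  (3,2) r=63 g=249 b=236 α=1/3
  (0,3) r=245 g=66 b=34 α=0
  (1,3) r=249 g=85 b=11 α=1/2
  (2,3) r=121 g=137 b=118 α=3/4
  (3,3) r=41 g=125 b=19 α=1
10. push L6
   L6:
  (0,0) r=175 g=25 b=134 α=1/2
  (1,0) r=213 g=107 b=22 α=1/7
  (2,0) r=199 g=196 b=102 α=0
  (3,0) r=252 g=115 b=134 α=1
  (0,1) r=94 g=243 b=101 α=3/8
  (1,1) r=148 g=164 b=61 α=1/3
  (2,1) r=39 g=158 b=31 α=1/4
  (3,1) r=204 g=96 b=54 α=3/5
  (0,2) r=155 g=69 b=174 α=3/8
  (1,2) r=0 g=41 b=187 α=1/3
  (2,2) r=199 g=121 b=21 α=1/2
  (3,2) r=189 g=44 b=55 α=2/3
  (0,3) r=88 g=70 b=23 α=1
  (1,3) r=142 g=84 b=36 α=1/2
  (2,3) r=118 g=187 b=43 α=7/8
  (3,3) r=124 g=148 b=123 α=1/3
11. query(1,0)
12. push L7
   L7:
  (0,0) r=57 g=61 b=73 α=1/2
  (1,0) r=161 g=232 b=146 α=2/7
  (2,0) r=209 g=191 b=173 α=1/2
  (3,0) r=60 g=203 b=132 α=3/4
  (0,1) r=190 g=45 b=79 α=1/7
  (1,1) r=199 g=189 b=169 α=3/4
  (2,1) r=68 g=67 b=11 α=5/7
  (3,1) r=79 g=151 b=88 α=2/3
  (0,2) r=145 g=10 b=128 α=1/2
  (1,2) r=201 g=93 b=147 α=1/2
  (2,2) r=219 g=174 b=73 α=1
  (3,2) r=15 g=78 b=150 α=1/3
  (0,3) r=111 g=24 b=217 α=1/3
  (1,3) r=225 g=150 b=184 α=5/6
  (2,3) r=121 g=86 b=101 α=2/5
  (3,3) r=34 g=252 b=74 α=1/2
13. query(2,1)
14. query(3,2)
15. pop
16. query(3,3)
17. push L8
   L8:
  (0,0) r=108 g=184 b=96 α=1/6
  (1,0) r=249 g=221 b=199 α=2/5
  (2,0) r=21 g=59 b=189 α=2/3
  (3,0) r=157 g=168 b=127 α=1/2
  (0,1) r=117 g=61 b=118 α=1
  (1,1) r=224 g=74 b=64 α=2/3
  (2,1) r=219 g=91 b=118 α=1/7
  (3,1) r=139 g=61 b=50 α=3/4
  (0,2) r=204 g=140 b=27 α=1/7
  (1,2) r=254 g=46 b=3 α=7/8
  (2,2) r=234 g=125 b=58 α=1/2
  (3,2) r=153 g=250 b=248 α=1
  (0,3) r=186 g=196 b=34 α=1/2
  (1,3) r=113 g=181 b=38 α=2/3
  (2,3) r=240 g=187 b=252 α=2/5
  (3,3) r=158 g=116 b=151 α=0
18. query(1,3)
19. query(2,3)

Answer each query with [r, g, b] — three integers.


query (3,1) [L1,L2,L3] — begin 0,0,0
after L1 α=7/8: [14, 679/4, 161/2]
after L2 α=1: [25, 49, 182]
after L3 α=3/4: [37, 203/2, 191]
→ [37, 102, 191]

(1,0) stack=L1,L2,L3; from [0,0,0]:
L1 α=0: [0, 0, 0]
L2 α=1/2: [108, 31, 0]
L3 α=4/7: [928/7, 477/7, 884/7]
rounded: [133, 68, 126]

at x=0,y=3 over L1,L2,L3:
L1 α=2/3: [352/3, 170/3, 184/3]
L2 α=1/7: [783/7, 73, 507/7]
L3 α=1/2: [1861/14, 147, 817/7]
→ [133, 147, 117]

query (1,0) [L1,L2,L4,L5,L6] — begin 0,0,0
after L1 α=0: [0, 0, 0]
after L2 α=1/2: [108, 31, 0]
after L4 α=1/3: [347/3, 54, 79]
after L5 α=0: [347/3, 54, 79]
after L6 α=1/7: [907/7, 431/7, 496/7]
= [130, 62, 71]

at x=2,y=1 over L1,L2,L4,L5,L6,L7:
+L1 (α=1) → [142, 100, 220]
+L2 (α=5/6) → [1367/6, 80, 145/3]
+L4 (α=1/3) → [1598/9, 293/3, 470/9]
+L5 (α=1/2) → [3281/18, 479/6, 2351/18]
+L6 (α=1/4) → [3515/24, 795/8, 2537/24]
+L7 (α=5/7) → [1085/12, 305/4, 3197/84]
= [90, 76, 38]

at x=3,y=2 over L1,L2,L4,L5,L6,L7:
L1 α=3/4: [759/4, 9/2, 567/4]
L2 α=3/4: [1935/16, 891/8, 2763/16]
L4 α=1: [168, 22, 129]
L5 α=1/3: [133, 293/3, 494/3]
L6 α=2/3: [511/3, 557/9, 824/9]
L7 α=1/3: [1067/9, 1816/27, 2998/27]
rounded: [119, 67, 111]

query (3,3) [L1,L2,L4,L5,L6] — begin 0,0,0
after L1 α=1: [100, 16, 154]
after L2 α=1/2: [233/2, 139/2, 147]
after L4 α=1/3: [156, 172/3, 157]
after L5 α=1: [41, 125, 19]
after L6 α=1/3: [206/3, 398/3, 161/3]
→ [69, 133, 54]

(1,3) stack=L1,L2,L4,L5,L6,L8; from [0,0,0]:
+L1 (α=2/7) → [174/7, 176/7, 58/7]
+L2 (α=3/4) → [801/14, 193/14, 1079/14]
+L4 (α=2/5) → [8507/70, 1111/70, 1605/14]
+L5 (α=1/2) → [25937/140, 7061/140, 1759/28]
+L6 (α=1/2) → [45817/280, 18821/280, 2767/56]
+L8 (α=2/3) → [109097/840, 120181/840, 2341/56]
→ [130, 143, 42]

query (2,3) [L1,L2,L4,L5,L6,L8] — begin 0,0,0
L1 α=1/2: [75/2, 93, 18]
L2 α=3/4: [1179/8, 219/4, 105/2]
L4 α=2/3: [489/8, 2107/12, 437/6]
L5 α=3/4: [3393/32, 7039/48, 2561/24]
L6 α=7/8: [29825/256, 69871/384, 9785/192]
L8 α=2/5: [42471/256, 117743/640, 42041/320]
= [166, 184, 131]


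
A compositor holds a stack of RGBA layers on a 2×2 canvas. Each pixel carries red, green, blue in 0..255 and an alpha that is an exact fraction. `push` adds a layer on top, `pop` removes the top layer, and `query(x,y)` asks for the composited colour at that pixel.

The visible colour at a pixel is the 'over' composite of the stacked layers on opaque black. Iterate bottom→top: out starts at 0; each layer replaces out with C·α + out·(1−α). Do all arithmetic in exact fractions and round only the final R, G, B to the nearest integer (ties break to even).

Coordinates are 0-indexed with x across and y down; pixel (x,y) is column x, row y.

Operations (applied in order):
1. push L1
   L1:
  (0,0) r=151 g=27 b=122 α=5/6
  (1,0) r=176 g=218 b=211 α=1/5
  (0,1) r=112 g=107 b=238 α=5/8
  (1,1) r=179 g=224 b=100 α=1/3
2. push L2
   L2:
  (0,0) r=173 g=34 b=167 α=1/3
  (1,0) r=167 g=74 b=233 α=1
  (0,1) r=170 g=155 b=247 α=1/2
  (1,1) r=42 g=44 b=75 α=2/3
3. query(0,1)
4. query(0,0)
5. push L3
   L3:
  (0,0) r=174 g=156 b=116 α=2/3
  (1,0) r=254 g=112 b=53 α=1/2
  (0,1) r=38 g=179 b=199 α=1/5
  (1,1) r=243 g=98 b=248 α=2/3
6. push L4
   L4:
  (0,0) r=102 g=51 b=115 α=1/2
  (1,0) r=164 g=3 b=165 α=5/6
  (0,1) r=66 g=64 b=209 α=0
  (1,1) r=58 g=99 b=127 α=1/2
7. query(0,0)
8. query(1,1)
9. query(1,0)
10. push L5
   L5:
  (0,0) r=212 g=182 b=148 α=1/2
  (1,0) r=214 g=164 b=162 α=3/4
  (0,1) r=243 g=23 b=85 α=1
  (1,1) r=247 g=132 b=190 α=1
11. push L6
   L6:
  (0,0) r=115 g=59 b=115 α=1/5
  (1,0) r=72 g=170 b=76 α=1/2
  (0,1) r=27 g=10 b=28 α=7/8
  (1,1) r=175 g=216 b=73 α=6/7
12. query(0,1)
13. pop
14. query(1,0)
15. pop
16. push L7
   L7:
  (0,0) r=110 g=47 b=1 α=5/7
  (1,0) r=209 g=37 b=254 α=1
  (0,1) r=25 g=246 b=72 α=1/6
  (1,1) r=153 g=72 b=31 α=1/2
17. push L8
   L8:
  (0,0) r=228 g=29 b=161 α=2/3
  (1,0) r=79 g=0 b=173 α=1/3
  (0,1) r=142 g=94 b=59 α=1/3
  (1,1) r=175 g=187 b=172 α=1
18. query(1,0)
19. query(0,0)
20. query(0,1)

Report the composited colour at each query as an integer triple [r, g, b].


query (0,1) [L1,L2] — begin 0,0,0
+L1 (α=5/8) → [70, 535/8, 595/4]
+L2 (α=1/2) → [120, 1775/16, 1583/8]
= [120, 111, 198]

query (0,0) [L1,L2] — begin 0,0,0
L1 α=5/6: [755/6, 45/2, 305/3]
L2 α=1/3: [1274/9, 79/3, 1111/9]
rounded: [142, 26, 123]

query (0,0) [L1,L2,L3,L4] — begin 0,0,0
+L1 (α=5/6) → [755/6, 45/2, 305/3]
+L2 (α=1/3) → [1274/9, 79/3, 1111/9]
+L3 (α=2/3) → [4406/27, 1015/9, 3199/27]
+L4 (α=1/2) → [3580/27, 737/9, 3152/27]
→ [133, 82, 117]

at x=1,y=1 over L1,L2,L3,L4:
L1 α=1/3: [179/3, 224/3, 100/3]
L2 α=2/3: [431/9, 488/9, 550/9]
L3 α=2/3: [4805/27, 2252/27, 5014/27]
L4 α=1/2: [6371/54, 4925/54, 8443/54]
rounded: [118, 91, 156]

(1,0) stack=L1,L2,L3,L4; from [0,0,0]:
L1 α=1/5: [176/5, 218/5, 211/5]
L2 α=1: [167, 74, 233]
L3 α=1/2: [421/2, 93, 143]
L4 α=5/6: [687/4, 18, 484/3]
rounded: [172, 18, 161]

at x=0,y=1 over L1,L2,L3,L4,L5,L6:
+L1 (α=5/8) → [70, 535/8, 595/4]
+L2 (α=1/2) → [120, 1775/16, 1583/8]
+L3 (α=1/5) → [518/5, 2491/20, 1981/10]
+L4 (α=0) → [518/5, 2491/20, 1981/10]
+L5 (α=1) → [243, 23, 85]
+L6 (α=7/8) → [54, 93/8, 281/8]
→ [54, 12, 35]

query (1,0) [L1,L2,L3,L4,L5] — begin 0,0,0
L1 α=1/5: [176/5, 218/5, 211/5]
L2 α=1: [167, 74, 233]
L3 α=1/2: [421/2, 93, 143]
L4 α=5/6: [687/4, 18, 484/3]
L5 α=3/4: [3255/16, 255/2, 971/6]
→ [203, 128, 162]

query (1,0) [L1,L2,L3,L4,L7,L8] — begin 0,0,0
+L1 (α=1/5) → [176/5, 218/5, 211/5]
+L2 (α=1) → [167, 74, 233]
+L3 (α=1/2) → [421/2, 93, 143]
+L4 (α=5/6) → [687/4, 18, 484/3]
+L7 (α=1) → [209, 37, 254]
+L8 (α=1/3) → [497/3, 74/3, 227]
rounded: [166, 25, 227]

(0,0) stack=L1,L2,L3,L4,L7,L8; from [0,0,0]:
+L1 (α=5/6) → [755/6, 45/2, 305/3]
+L2 (α=1/3) → [1274/9, 79/3, 1111/9]
+L3 (α=2/3) → [4406/27, 1015/9, 3199/27]
+L4 (α=1/2) → [3580/27, 737/9, 3152/27]
+L7 (α=5/7) → [22010/189, 3589/63, 6439/189]
+L8 (α=2/3) → [108194/567, 7243/189, 67297/567]
= [191, 38, 119]

query (0,1) [L1,L2,L3,L4,L7,L8] — begin 0,0,0
+L1 (α=5/8) → [70, 535/8, 595/4]
+L2 (α=1/2) → [120, 1775/16, 1583/8]
+L3 (α=1/5) → [518/5, 2491/20, 1981/10]
+L4 (α=0) → [518/5, 2491/20, 1981/10]
+L7 (α=1/6) → [181/2, 3475/24, 2125/12]
+L8 (α=1/3) → [323/3, 4603/36, 2479/18]
rounded: [108, 128, 138]


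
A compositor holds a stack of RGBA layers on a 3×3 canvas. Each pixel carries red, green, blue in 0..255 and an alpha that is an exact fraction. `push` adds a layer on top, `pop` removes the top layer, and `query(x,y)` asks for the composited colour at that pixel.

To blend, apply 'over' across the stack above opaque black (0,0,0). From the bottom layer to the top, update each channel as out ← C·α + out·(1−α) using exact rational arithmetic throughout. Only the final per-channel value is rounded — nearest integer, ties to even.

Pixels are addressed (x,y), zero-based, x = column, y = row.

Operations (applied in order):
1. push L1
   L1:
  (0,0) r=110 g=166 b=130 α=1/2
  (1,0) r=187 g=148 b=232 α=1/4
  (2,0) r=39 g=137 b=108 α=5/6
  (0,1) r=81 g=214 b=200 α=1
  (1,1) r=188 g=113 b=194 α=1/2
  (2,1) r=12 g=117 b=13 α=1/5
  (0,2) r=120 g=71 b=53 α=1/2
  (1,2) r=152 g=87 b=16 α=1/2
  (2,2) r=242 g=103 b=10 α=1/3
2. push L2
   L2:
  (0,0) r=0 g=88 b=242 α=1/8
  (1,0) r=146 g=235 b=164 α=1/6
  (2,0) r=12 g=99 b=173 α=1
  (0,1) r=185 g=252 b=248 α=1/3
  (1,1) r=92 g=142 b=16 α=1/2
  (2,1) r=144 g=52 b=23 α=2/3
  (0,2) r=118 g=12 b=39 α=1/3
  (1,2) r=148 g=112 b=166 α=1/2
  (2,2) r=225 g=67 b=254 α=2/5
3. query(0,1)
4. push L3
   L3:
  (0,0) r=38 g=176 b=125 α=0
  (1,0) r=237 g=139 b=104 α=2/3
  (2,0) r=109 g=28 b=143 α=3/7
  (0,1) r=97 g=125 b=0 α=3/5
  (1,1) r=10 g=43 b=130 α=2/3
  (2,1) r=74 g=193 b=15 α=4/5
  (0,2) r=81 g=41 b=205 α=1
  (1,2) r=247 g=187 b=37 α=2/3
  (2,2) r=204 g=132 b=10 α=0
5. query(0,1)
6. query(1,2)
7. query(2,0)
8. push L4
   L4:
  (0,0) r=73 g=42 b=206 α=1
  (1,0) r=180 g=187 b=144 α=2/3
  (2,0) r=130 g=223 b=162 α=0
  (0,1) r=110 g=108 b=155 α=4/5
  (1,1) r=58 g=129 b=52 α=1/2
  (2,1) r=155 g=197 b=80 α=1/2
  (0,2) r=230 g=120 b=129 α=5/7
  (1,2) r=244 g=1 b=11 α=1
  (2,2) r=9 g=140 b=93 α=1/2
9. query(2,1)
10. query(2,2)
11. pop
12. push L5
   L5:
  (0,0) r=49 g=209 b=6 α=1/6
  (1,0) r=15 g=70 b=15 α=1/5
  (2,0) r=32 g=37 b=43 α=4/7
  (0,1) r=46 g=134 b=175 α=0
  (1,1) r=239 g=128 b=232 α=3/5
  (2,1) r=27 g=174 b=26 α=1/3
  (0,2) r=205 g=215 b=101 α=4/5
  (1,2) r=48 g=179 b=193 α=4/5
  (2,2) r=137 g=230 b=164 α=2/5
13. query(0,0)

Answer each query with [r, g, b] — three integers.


(0,1) stack=L1,L2; from [0,0,0]:
L1 α=1: [81, 214, 200]
L2 α=1/3: [347/3, 680/3, 216]
= [116, 227, 216]

(0,1) stack=L1,L2,L3; from [0,0,0]:
+L1 (α=1) → [81, 214, 200]
+L2 (α=1/3) → [347/3, 680/3, 216]
+L3 (α=3/5) → [1567/15, 497/3, 432/5]
= [104, 166, 86]

query (1,2) [L1,L2,L3] — begin 0,0,0
after L1 α=1/2: [76, 87/2, 8]
after L2 α=1/2: [112, 311/4, 87]
after L3 α=2/3: [202, 1807/12, 161/3]
= [202, 151, 54]

(2,0) stack=L1,L2,L3; from [0,0,0]:
after L1 α=5/6: [65/2, 685/6, 90]
after L2 α=1: [12, 99, 173]
after L3 α=3/7: [375/7, 480/7, 1121/7]
= [54, 69, 160]

at x=2,y=1 over L1,L2,L3,L4:
after L1 α=1/5: [12/5, 117/5, 13/5]
after L2 α=2/3: [484/5, 637/15, 81/5]
after L3 α=4/5: [1964/25, 12217/75, 381/25]
after L4 α=1/2: [5839/50, 13496/75, 2381/50]
= [117, 180, 48]

(2,2) stack=L1,L2,L3,L4; from [0,0,0]:
L1 α=1/3: [242/3, 103/3, 10/3]
L2 α=2/5: [692/5, 237/5, 518/5]
L3 α=0: [692/5, 237/5, 518/5]
L4 α=1/2: [737/10, 937/10, 983/10]
= [74, 94, 98]

(0,0) stack=L1,L2,L3,L5; from [0,0,0]:
L1 α=1/2: [55, 83, 65]
L2 α=1/8: [385/8, 669/8, 697/8]
L3 α=0: [385/8, 669/8, 697/8]
L5 α=1/6: [2317/48, 5017/48, 3533/48]
rounded: [48, 105, 74]
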